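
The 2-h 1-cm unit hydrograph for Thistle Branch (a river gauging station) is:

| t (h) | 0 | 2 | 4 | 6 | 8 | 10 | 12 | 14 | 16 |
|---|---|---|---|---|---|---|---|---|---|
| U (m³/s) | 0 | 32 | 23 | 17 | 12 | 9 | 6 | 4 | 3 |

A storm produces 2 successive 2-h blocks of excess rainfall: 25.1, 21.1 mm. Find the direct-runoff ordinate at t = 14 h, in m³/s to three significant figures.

By discrete convolution, Q_j = Σ (P_i / 10 mm) · U_{j−i}.
At t = 14 h (j=7): Q = (25.1/10)·4 + (21.1/10)·6 = 22.7 m³/s.

Q ≈ 22.7 m³/s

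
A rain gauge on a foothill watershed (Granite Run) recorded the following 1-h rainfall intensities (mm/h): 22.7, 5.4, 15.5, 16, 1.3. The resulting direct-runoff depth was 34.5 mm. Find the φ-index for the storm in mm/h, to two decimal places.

Only the 3 blocks with intensity above φ contribute runoff: 22.7, 15.5, 16 mm/h.
Σ(I−φ)·Δt = d  ⇒  (22.7+15.5+16 − 3φ)·1 = 34.5
φ = (54.20 − 34.5/1) / 3 = 6.57 mm/h.

φ ≈ 6.57 mm/h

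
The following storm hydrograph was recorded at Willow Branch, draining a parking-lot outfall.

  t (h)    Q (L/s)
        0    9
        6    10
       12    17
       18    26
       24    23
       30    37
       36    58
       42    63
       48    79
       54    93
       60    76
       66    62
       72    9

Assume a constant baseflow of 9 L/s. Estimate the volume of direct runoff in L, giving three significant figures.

V ≈ 9.61 × 10^6 L

Direct-runoff ordinates (Q − Q_b): 0.0, 1.0, 8.0, 17.0, 14.0, 28.0, 49.0, 54.0, 70.0, 84.0, 67.0, 53.0, 0.0 L/s.
ΣQ_DR = 445.0 L/s.
With Δt = 6 h = 21600 s, V = ΣQ_DR · Δt = 445.0 × 21600 = 9.61 × 10^6 L.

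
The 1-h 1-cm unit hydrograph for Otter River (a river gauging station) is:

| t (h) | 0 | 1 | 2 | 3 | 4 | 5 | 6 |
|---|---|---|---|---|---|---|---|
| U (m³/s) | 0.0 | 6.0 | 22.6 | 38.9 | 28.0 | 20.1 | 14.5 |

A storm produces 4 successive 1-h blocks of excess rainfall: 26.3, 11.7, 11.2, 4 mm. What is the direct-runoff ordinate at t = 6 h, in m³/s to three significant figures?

By discrete convolution, Q_j = Σ (P_i / 10 mm) · U_{j−i}.
At t = 6 h (j=6): Q = (26.3/10)·14.5 + (11.7/10)·20.1 + (11.2/10)·28.0 + (4/10)·38.9 = 109 m³/s.

Q ≈ 109 m³/s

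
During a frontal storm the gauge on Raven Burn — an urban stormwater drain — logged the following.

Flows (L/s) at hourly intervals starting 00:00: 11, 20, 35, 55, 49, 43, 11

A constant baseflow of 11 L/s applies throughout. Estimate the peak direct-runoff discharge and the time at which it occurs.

Q_p = 44.0 L/s at t = 03:00

Subtracting baseflow gives direct-runoff ordinates: 0.0, 9.0, 24.0, 44.0, 38.0, 32.0, 0.0 L/s.
The maximum is 44.0 L/s, occurring at the reading for t = 03:00.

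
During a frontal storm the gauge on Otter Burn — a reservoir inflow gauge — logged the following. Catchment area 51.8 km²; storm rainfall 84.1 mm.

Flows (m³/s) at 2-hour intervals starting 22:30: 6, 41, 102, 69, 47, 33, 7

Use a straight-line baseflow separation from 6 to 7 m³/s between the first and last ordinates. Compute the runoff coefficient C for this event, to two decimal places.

C ≈ 0.43

ΣQ_DR = 259.5 m³/s; V = ΣQ_DR·Δt = 1.868 × 10^6 m³.
Runoff depth d = V / A = 36.07 mm.
C = d / P = 36.07 / 84.1 = 0.43.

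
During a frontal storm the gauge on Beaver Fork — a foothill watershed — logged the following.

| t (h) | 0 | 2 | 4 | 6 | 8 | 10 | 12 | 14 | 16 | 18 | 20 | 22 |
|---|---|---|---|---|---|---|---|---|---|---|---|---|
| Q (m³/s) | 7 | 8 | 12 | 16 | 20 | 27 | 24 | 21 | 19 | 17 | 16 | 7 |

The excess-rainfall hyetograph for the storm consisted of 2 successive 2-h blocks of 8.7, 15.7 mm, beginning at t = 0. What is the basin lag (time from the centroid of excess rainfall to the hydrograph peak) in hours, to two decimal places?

t_L ≈ 7.71 h

Centroid of excess rainfall: t_c = Σ P_i·t̄_i / ΣP_i = 2.2869 h (block centres at 1, 3 h).
Hydrograph peak occurs at t = 10 h, so basin lag t_L = 10 − 2.2869 = 7.71 h.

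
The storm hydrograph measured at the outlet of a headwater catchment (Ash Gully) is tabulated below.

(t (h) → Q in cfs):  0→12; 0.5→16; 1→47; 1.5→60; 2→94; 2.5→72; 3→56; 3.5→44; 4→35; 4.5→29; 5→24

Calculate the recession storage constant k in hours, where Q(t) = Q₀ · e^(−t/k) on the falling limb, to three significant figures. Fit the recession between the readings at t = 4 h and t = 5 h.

k ≈ 2.65 h

On the falling limb, Q drops from 35 to 24 cfs between t = 4 h and t = 5 h (Δt = 1 h).
k = −Δt / ln(Q₂/Q₁) = −1 / ln(24/35) = 2.65 h.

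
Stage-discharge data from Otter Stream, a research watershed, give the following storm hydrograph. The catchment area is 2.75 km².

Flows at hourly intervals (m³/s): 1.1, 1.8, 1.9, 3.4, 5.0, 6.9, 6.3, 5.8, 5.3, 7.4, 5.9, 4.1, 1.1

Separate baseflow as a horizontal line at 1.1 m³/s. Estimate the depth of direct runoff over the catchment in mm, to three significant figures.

Direct runoff: 0.0, 0.7, 0.8, 2.3, 3.9, 5.8, 5.2, 4.7, 4.2, 6.3, 4.8, 3.0, 0.0 m³/s; ΣQ_DR = 41.70 m³/s.
V = ΣQ_DR · Δt = 41.70 × 3600 s = 1.501 × 10^5 m³.
Over A = 2.75 km², depth = V / A = 54.6 mm.

d ≈ 54.6 mm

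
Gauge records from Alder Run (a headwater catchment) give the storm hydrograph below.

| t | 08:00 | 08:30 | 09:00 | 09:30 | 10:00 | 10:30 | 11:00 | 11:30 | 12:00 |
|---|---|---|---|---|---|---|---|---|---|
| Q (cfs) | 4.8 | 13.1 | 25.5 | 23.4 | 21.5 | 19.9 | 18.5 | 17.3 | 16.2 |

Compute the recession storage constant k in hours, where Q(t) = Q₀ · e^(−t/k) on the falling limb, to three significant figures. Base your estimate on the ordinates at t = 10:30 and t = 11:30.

On the falling limb, Q drops from 19.9 to 17.3 cfs between t = 10:30 and t = 11:30 (Δt = 1 h).
k = −Δt / ln(Q₂/Q₁) = −1 / ln(17.3/19.9) = 7.14 h.

k ≈ 7.14 h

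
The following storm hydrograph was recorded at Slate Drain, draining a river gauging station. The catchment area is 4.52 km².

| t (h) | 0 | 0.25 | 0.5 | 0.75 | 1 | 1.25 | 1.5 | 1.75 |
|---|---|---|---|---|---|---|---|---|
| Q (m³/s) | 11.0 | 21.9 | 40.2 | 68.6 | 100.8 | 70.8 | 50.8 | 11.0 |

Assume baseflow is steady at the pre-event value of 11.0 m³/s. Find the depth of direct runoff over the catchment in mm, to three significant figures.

d ≈ 57.2 mm

Direct runoff: 0.0, 10.9, 29.2, 57.6, 89.8, 59.8, 39.8, 0.0 m³/s; ΣQ_DR = 287.1 m³/s.
V = ΣQ_DR · Δt = 287.1 × 900 s = 2.584 × 10^5 m³.
Over A = 4.52 km², depth = V / A = 57.2 mm.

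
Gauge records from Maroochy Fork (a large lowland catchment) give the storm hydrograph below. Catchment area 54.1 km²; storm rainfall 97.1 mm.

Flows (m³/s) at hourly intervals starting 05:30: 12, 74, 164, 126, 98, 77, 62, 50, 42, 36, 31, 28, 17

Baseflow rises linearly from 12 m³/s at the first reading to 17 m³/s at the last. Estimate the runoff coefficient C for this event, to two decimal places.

ΣQ_DR = 628.5 m³/s; V = ΣQ_DR·Δt = 2.263 × 10^6 m³.
Runoff depth d = V / A = 41.82 mm.
C = d / P = 41.82 / 97.1 = 0.43.

C ≈ 0.43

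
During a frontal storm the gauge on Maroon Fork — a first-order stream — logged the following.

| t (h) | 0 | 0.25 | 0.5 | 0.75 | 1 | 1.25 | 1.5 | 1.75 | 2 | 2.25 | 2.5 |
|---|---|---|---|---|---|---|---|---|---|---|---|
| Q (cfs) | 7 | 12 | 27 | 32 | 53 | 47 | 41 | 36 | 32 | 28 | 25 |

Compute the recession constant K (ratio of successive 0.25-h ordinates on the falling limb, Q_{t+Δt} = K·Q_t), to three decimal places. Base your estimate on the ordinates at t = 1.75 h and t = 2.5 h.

Using the recession-limb readings at t = 1.75 h and t = 2.5 h: Q falls from 36 to 25 cfs over 3 intervals.
K = (Q₂/Q₁)^(1/3) = (25/36)^(1/3) = 0.886.

K ≈ 0.886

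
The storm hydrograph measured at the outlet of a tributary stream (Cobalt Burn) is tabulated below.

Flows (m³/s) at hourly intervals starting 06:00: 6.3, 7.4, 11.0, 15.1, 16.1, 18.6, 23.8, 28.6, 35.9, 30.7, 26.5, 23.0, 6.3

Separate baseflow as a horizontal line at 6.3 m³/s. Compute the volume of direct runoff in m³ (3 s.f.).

Direct-runoff ordinates (Q − Q_b): 0.0, 1.1, 4.7, 8.8, 9.8, 12.3, 17.5, 22.3, 29.6, 24.4, 20.2, 16.7, 0.0 m³/s.
ΣQ_DR = 167.4 m³/s.
With Δt = 1 h = 3600 s, V = ΣQ_DR · Δt = 167.4 × 3600 = 6.03 × 10^5 m³.

V ≈ 6.03 × 10^5 m³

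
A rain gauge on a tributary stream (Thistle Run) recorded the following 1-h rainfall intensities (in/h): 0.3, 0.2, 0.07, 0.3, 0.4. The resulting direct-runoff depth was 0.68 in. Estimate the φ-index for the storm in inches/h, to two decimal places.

Only the 4 blocks with intensity above φ contribute runoff: 0.3, 0.2, 0.3, 0.4 in/h.
Σ(I−φ)·Δt = d  ⇒  (0.3+0.2+0.3+0.4 − 4φ)·1 = 0.68
φ = (1.200 − 0.68/1) / 4 = 0.13 in/h.

φ ≈ 0.13 in/h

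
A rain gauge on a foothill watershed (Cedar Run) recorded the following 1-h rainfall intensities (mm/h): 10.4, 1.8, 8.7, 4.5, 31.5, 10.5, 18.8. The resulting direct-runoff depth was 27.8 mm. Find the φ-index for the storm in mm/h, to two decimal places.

φ ≈ 11.25 mm/h

Only the 2 blocks with intensity above φ contribute runoff: 31.5, 18.8 mm/h.
Σ(I−φ)·Δt = d  ⇒  (31.5+18.8 − 2φ)·1 = 27.8
φ = (50.30 − 27.8/1) / 2 = 11.25 mm/h.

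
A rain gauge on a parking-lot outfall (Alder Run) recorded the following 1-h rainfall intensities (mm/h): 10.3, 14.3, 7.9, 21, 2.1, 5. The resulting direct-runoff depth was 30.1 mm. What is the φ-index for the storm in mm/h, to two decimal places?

φ ≈ 5.85 mm/h

Only the 4 blocks with intensity above φ contribute runoff: 10.3, 14.3, 7.9, 21 mm/h.
Σ(I−φ)·Δt = d  ⇒  (10.3+14.3+7.9+21 − 4φ)·1 = 30.1
φ = (53.50 − 30.1/1) / 4 = 5.85 mm/h.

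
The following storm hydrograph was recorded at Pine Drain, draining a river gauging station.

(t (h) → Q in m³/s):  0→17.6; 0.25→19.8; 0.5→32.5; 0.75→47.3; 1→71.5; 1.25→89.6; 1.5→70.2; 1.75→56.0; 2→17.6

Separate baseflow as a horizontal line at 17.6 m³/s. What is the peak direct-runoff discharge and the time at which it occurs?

Subtracting baseflow gives direct-runoff ordinates: 0.0, 2.2, 14.9, 29.7, 53.9, 72.0, 52.6, 38.4, 0.0 m³/s.
The maximum is 72.0 m³/s, occurring at the reading for t = 1.25 h.

Q_p = 72.0 m³/s at t = 1.25 h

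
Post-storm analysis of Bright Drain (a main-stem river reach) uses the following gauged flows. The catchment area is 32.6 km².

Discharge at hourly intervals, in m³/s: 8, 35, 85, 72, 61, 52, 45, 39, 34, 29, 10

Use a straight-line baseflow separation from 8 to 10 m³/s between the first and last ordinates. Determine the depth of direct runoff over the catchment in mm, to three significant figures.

d ≈ 41.0 mm

Direct runoff: 0.00, 26.80, 76.60, 63.40, 52.20, 43.00, 35.80, 29.60, 24.40, 19.20, 0.00 m³/s; ΣQ_DR = 371.0 m³/s.
V = ΣQ_DR · Δt = 371.0 × 3600 s = 1.336 × 10^6 m³.
Over A = 32.6 km², depth = V / A = 41.0 mm.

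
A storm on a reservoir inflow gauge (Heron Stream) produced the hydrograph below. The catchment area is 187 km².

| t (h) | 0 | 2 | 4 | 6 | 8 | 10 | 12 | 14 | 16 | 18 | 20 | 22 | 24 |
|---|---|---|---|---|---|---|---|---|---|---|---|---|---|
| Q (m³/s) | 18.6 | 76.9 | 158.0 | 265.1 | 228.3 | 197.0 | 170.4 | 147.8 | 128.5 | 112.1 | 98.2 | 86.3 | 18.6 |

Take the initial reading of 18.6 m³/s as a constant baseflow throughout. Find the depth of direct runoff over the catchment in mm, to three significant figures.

d ≈ 56.4 mm

Direct runoff: 0.0, 58.3, 139.4, 246.5, 209.7, 178.4, 151.8, 129.2, 109.9, 93.5, 79.6, 67.7, 0.0 m³/s; ΣQ_DR = 1464 m³/s.
V = ΣQ_DR · Δt = 1464 × 7200 s = 1.054 × 10^7 m³.
Over A = 187 km², depth = V / A = 56.4 mm.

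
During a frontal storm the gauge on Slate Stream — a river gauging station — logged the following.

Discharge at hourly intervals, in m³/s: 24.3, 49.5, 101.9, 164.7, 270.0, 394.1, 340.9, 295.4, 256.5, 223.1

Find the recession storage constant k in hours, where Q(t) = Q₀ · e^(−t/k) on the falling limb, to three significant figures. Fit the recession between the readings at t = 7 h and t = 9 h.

k ≈ 7.12 h

On the falling limb, Q drops from 295.4 to 223.1 m³/s between t = 7 h and t = 9 h (Δt = 2 h).
k = −Δt / ln(Q₂/Q₁) = −2 / ln(223.1/295.4) = 7.12 h.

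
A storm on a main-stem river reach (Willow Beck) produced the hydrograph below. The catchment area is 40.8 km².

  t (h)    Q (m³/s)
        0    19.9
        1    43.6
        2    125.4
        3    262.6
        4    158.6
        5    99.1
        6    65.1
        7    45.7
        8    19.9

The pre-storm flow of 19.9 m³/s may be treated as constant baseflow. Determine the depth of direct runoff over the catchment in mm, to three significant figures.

d ≈ 58.3 mm

Direct runoff: 0.0, 23.7, 105.5, 242.7, 138.7, 79.2, 45.2, 25.8, 0.0 m³/s; ΣQ_DR = 660.8 m³/s.
V = ΣQ_DR · Δt = 660.8 × 3600 s = 2.379 × 10^6 m³.
Over A = 40.8 km², depth = V / A = 58.3 mm.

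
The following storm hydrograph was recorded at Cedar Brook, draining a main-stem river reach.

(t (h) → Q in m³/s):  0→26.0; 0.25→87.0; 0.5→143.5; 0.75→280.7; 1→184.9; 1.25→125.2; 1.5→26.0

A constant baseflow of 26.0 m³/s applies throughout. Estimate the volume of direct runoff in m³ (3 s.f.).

Direct-runoff ordinates (Q − Q_b): 0.0, 61.0, 117.5, 254.7, 158.9, 99.2, 0.0 m³/s.
ΣQ_DR = 691.3 m³/s.
With Δt = 0.25 h = 900 s, V = ΣQ_DR · Δt = 691.3 × 900 = 6.22 × 10^5 m³.

V ≈ 6.22 × 10^5 m³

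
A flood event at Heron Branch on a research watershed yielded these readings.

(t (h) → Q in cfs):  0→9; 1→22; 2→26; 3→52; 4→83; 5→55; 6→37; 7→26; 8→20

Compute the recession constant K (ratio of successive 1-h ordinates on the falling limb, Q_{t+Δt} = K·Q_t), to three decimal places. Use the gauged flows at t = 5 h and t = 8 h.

Using the recession-limb readings at t = 5 h and t = 8 h: Q falls from 55 to 20 cfs over 3 intervals.
K = (Q₂/Q₁)^(1/3) = (20/55)^(1/3) = 0.714.

K ≈ 0.714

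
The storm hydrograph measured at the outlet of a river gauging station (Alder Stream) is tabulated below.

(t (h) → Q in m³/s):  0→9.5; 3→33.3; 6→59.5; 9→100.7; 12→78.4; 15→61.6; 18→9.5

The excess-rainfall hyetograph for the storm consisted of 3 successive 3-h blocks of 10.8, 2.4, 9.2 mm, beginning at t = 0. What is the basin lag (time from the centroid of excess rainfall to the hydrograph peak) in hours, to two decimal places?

Centroid of excess rainfall: t_c = Σ P_i·t̄_i / ΣP_i = 4.2857 h (block centres at 1.5, 4.5, 7.5 h).
Hydrograph peak occurs at t = 9 h, so basin lag t_L = 9 − 4.2857 = 4.71 h.

t_L ≈ 4.71 h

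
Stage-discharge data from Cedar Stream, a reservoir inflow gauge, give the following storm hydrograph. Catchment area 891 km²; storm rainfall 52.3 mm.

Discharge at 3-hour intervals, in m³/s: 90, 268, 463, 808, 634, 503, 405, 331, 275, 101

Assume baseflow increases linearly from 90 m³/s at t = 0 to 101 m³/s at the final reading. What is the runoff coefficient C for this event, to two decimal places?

ΣQ_DR = 2923 m³/s; V = ΣQ_DR·Δt = 3.157 × 10^7 m³.
Runoff depth d = V / A = 35.43 mm.
C = d / P = 35.43 / 52.3 = 0.68.

C ≈ 0.68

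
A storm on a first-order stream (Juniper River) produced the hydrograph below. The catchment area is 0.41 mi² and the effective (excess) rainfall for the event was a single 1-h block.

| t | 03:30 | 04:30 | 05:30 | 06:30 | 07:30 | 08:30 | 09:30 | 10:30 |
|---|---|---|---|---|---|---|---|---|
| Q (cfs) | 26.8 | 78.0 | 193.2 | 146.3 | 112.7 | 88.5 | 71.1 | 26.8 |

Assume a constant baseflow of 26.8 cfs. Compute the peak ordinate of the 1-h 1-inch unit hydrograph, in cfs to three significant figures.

U_p ≈ 83.2 cfs

Direct runoff: 0.0, 51.2, 166.4, 119.5, 85.9, 61.7, 44.3, 0.0 cfs; ΣQ_DR = 529.0 cfs, peak = 166.4 cfs.
Runoff depth d = ΣQ_DR·Δt / A = 529.0 × 3600 / (0.41 mi²) = 1.999 in.
The 1-inch UH is the DRH scaled by (1 in)/d, so U_p = 166.4 × 1/1.999 = 83.2 cfs.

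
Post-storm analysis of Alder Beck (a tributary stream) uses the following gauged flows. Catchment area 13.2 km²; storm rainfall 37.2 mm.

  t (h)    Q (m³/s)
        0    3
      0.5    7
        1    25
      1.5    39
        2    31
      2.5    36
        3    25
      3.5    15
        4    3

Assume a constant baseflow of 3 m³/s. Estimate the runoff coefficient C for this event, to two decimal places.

ΣQ_DR = 157.0 m³/s; V = ΣQ_DR·Δt = 2.826 × 10^5 m³.
Runoff depth d = V / A = 21.41 mm.
C = d / P = 21.41 / 37.2 = 0.58.

C ≈ 0.58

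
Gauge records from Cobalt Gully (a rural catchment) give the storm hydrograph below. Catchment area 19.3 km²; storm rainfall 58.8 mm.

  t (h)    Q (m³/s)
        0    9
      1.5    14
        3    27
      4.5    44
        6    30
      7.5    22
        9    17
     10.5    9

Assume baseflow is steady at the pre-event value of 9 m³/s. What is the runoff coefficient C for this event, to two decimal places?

ΣQ_DR = 100.0 m³/s; V = ΣQ_DR·Δt = 5.400 × 10^5 m³.
Runoff depth d = V / A = 27.98 mm.
C = d / P = 27.98 / 58.8 = 0.48.

C ≈ 0.48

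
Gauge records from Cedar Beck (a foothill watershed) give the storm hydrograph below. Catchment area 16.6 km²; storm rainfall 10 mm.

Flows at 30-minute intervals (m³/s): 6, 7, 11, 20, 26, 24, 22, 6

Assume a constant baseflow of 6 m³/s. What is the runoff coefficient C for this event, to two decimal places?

C ≈ 0.80

ΣQ_DR = 74.00 m³/s; V = ΣQ_DR·Δt = 1.332 × 10^5 m³.
Runoff depth d = V / A = 8.024 mm.
C = d / P = 8.024 / 10 = 0.80.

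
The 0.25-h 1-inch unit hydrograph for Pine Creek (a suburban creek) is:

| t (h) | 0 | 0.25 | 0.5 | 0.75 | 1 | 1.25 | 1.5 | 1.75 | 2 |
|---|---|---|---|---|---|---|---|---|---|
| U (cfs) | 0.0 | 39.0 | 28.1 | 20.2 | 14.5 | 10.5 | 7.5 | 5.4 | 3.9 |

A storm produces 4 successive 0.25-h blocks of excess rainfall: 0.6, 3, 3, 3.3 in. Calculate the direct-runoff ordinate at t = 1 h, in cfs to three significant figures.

Q ≈ 282 cfs

By discrete convolution, Q_j = Σ (P_i / 1 in) · U_{j−i}.
At t = 1 h (j=4): Q = (0.6/1)·14.5 + (3/1)·20.2 + (3/1)·28.1 + (3.3/1)·39.0 = 282 cfs.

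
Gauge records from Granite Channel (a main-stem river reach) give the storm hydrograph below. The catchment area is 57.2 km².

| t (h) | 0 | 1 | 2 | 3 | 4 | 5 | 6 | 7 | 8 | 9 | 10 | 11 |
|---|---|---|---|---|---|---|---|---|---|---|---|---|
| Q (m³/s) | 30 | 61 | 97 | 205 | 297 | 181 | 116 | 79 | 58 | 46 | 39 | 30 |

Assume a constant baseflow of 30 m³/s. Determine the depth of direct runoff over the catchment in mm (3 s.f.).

Direct runoff: 0.0, 31.0, 67.0, 175.0, 267.0, 151.0, 86.0, 49.0, 28.0, 16.0, 9.0, 0.0 m³/s; ΣQ_DR = 879.0 m³/s.
V = ΣQ_DR · Δt = 879.0 × 3600 s = 3.164 × 10^6 m³.
Over A = 57.2 km², depth = V / A = 55.3 mm.

d ≈ 55.3 mm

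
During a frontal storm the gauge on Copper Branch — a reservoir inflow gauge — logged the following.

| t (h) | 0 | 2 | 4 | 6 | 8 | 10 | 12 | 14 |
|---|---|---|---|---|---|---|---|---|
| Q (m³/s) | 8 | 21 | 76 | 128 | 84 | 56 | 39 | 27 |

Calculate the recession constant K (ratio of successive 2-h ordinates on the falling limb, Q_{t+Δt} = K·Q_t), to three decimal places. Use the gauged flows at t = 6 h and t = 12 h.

Using the recession-limb readings at t = 6 h and t = 12 h: Q falls from 128 to 39 m³/s over 3 intervals.
K = (Q₂/Q₁)^(1/3) = (39/128)^(1/3) = 0.673.

K ≈ 0.673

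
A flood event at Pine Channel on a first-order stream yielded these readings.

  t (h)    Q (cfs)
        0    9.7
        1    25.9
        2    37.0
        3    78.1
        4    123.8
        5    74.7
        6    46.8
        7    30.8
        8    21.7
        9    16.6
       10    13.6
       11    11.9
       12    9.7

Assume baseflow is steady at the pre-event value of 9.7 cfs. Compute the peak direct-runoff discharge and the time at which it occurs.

Q_p = 114.1 cfs at t = 4 h

Subtracting baseflow gives direct-runoff ordinates: 0.0, 16.2, 27.3, 68.4, 114.1, 65.0, 37.1, 21.1, 12.0, 6.9, 3.9, 2.2, 0.0 cfs.
The maximum is 114.1 cfs, occurring at the reading for t = 4 h.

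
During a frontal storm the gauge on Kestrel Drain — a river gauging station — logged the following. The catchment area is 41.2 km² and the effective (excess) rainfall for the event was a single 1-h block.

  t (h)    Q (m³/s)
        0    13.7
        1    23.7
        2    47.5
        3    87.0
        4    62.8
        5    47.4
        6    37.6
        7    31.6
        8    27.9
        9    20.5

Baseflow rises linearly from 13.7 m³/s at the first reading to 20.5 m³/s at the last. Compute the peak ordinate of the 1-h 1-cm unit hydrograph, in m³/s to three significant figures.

Direct runoff: 0.00, 9.24, 32.29, 71.03, 46.08, 29.92, 19.37, 12.61, 8.16, 0.00 m³/s; ΣQ_DR = 228.7 m³/s, peak = 71.03 m³/s.
Runoff depth d = ΣQ_DR·Δt / A = 228.7 × 3600 / (41.2 km²) = 19.98 mm.
The 1-cm UH is the DRH scaled by (10 mm)/d, so U_p = 71.03 × 10/19.98 = 35.5 m³/s.

U_p ≈ 35.5 m³/s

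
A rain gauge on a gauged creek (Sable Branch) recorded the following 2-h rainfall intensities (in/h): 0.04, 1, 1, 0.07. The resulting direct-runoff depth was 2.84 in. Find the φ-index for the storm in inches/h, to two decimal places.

Only the 2 blocks with intensity above φ contribute runoff: 1, 1 in/h.
Σ(I−φ)·Δt = d  ⇒  (1+1 − 2φ)·2 = 2.84
φ = (2.000 − 2.84/2) / 2 = 0.29 in/h.

φ ≈ 0.29 in/h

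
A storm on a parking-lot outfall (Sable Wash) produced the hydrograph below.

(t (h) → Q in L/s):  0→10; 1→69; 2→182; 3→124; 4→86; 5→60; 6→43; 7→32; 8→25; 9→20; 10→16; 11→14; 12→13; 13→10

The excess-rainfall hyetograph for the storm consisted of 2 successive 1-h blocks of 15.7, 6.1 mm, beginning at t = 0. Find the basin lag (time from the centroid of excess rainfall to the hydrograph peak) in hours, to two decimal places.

Centroid of excess rainfall: t_c = Σ P_i·t̄_i / ΣP_i = 0.7798 h (block centres at 0.5, 1.5 h).
Hydrograph peak occurs at t = 2 h, so basin lag t_L = 2 − 0.7798 = 1.22 h.

t_L ≈ 1.22 h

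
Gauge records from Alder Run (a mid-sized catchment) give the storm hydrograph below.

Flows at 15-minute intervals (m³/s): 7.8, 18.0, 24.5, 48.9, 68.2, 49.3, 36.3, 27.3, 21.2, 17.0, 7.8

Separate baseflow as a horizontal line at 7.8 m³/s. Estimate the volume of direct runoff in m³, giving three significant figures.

V ≈ 2.16 × 10^5 m³

Direct-runoff ordinates (Q − Q_b): 0.0, 10.2, 16.7, 41.1, 60.4, 41.5, 28.5, 19.5, 13.4, 9.2, 0.0 m³/s.
ΣQ_DR = 240.5 m³/s.
With Δt = 0.25 h = 900 s, V = ΣQ_DR · Δt = 240.5 × 900 = 2.16 × 10^5 m³.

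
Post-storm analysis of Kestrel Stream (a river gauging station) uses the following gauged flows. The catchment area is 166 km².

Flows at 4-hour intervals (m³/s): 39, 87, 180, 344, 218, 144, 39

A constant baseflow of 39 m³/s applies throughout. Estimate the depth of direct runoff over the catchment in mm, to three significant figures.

d ≈ 67.5 mm

Direct runoff: 0.0, 48.0, 141.0, 305.0, 179.0, 105.0, 0.0 m³/s; ΣQ_DR = 778.0 m³/s.
V = ΣQ_DR · Δt = 778.0 × 14400 s = 1.120 × 10^7 m³.
Over A = 166 km², depth = V / A = 67.5 mm.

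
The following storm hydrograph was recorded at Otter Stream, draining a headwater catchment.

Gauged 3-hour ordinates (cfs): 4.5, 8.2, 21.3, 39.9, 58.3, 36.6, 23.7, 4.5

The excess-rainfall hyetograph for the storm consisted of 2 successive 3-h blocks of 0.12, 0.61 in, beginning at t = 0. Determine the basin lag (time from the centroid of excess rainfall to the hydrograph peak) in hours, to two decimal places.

Centroid of excess rainfall: t_c = Σ P_i·t̄_i / ΣP_i = 4.0068 h (block centres at 1.5, 4.5 h).
Hydrograph peak occurs at t = 12 h, so basin lag t_L = 12 − 4.0068 = 7.99 h.

t_L ≈ 7.99 h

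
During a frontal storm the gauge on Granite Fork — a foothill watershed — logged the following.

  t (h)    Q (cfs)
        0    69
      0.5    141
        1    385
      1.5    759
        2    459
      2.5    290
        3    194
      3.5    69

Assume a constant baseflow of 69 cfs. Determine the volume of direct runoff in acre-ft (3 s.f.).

Direct-runoff ordinates (Q − Q_b): 0.0, 72.0, 316.0, 690.0, 390.0, 221.0, 125.0, 0.0 cfs.
ΣQ_DR = 1814 cfs.
With Δt = 0.5 h = 1800 s, V = ΣQ_DR · Δt = 1814 × 1800 = 3.27 × 10^6 ft³ = 75.0 acre-ft.

V ≈ 75.0 acre-ft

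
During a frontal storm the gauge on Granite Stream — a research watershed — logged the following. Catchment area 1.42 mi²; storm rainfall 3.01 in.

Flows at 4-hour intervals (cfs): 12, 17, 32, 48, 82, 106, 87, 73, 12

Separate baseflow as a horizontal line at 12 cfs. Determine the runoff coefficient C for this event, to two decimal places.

C ≈ 0.52

ΣQ_DR = 361.0 cfs; V = ΣQ_DR·Δt = 5.198 × 10^6 ft³.
Runoff depth d = V / A = 1.576 in.
C = d / P = 1.576 / 3.01 = 0.52.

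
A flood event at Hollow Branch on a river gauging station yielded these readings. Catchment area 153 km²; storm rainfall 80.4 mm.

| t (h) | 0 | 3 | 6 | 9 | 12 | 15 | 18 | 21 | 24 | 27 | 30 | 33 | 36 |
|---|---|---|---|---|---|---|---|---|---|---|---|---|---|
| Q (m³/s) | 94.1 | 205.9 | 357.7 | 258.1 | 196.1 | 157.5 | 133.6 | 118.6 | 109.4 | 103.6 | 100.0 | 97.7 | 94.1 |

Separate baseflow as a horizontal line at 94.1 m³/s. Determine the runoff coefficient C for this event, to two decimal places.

C ≈ 0.71

ΣQ_DR = 803.1 m³/s; V = ΣQ_DR·Δt = 8.673 × 10^6 m³.
Runoff depth d = V / A = 56.69 mm.
C = d / P = 56.69 / 80.4 = 0.71.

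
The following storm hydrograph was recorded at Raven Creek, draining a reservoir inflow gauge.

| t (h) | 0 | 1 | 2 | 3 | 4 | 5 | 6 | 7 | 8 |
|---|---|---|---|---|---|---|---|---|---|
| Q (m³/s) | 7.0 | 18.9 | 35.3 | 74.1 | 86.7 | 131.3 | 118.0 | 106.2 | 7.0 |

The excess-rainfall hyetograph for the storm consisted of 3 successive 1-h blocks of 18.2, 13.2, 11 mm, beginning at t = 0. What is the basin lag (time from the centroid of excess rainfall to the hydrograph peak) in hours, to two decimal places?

t_L ≈ 3.67 h

Centroid of excess rainfall: t_c = Σ P_i·t̄_i / ΣP_i = 1.3302 h (block centres at 0.5, 1.5, 2.5 h).
Hydrograph peak occurs at t = 5 h, so basin lag t_L = 5 − 1.3302 = 3.67 h.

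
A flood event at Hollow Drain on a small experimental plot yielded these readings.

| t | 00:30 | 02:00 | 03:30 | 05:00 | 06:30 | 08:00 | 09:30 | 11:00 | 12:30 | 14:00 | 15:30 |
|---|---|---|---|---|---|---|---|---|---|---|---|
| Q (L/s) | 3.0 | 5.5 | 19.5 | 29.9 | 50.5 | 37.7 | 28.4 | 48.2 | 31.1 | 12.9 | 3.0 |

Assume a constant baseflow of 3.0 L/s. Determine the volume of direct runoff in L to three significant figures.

Direct-runoff ordinates (Q − Q_b): 0.0, 2.5, 16.5, 26.9, 47.5, 34.7, 25.4, 45.2, 28.1, 9.9, 0.0 L/s.
ΣQ_DR = 236.7 L/s.
With Δt = 1.5 h = 5400 s, V = ΣQ_DR · Δt = 236.7 × 5400 = 1.28 × 10^6 L.

V ≈ 1.28 × 10^6 L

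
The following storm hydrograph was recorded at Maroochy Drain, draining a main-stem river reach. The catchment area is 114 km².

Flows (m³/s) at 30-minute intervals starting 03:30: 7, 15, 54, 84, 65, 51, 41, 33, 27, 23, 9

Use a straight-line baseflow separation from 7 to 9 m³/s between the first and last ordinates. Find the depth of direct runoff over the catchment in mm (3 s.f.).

d ≈ 5.07 mm

Direct runoff: 0.00, 7.80, 46.60, 76.40, 57.20, 43.00, 32.80, 24.60, 18.40, 14.20, 0.00 m³/s; ΣQ_DR = 321.0 m³/s.
V = ΣQ_DR · Δt = 321.0 × 1800 s = 5.778 × 10^5 m³.
Over A = 114 km², depth = V / A = 5.07 mm.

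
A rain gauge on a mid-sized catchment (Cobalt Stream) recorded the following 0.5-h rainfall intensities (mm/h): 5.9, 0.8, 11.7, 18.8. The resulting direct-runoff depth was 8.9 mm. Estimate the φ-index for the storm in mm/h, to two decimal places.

Only the 2 blocks with intensity above φ contribute runoff: 11.7, 18.8 mm/h.
Σ(I−φ)·Δt = d  ⇒  (11.7+18.8 − 2φ)·0.5 = 8.9
φ = (30.50 − 8.9/0.5) / 2 = 6.35 mm/h.

φ ≈ 6.35 mm/h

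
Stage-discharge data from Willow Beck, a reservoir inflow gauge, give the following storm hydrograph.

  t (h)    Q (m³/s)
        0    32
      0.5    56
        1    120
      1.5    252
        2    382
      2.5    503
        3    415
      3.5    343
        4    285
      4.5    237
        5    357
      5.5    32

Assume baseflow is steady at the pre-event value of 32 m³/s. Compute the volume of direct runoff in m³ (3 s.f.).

Direct-runoff ordinates (Q − Q_b): 0.0, 24.0, 88.0, 220.0, 350.0, 471.0, 383.0, 311.0, 253.0, 205.0, 325.0, 0.0 m³/s.
ΣQ_DR = 2630 m³/s.
With Δt = 0.5 h = 1800 s, V = ΣQ_DR · Δt = 2630 × 1800 = 4.73 × 10^6 m³.

V ≈ 4.73 × 10^6 m³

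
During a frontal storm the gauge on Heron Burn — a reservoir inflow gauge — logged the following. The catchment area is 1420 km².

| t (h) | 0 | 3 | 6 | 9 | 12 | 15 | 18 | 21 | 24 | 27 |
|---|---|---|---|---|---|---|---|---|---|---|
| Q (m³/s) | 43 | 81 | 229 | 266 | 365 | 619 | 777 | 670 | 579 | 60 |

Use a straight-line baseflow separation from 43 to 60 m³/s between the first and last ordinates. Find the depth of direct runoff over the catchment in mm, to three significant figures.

Direct runoff: 0.00, 36.11, 182.22, 217.33, 314.44, 566.56, 722.67, 613.78, 520.89, 0.00 m³/s; ΣQ_DR = 3174 m³/s.
V = ΣQ_DR · Δt = 3174 × 10800 s = 3.428 × 10^7 m³.
Over A = 1420 km², depth = V / A = 24.1 mm.

d ≈ 24.1 mm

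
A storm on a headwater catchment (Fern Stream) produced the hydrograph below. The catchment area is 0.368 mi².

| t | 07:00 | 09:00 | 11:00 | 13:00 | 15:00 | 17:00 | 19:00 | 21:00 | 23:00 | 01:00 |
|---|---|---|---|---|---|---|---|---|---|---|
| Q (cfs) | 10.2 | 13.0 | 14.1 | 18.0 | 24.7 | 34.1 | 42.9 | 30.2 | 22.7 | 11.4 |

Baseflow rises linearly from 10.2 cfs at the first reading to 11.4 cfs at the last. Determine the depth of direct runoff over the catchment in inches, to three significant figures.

d ≈ 0.954 in

Direct runoff: 0.00, 2.67, 3.63, 7.40, 13.97, 23.23, 31.90, 19.07, 11.43, 0.00 cfs; ΣQ_DR = 113.3 cfs.
V = ΣQ_DR · Δt = 113.3 × 7200 s = 8.158 × 10^5 ft³.
Over A = 0.368 mi², depth = V / A = 0.954 in.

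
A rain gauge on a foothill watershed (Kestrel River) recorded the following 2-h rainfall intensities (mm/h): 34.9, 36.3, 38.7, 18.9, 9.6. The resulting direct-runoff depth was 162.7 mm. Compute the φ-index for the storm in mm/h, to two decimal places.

φ ≈ 11.86 mm/h

Only the 4 blocks with intensity above φ contribute runoff: 34.9, 36.3, 38.7, 18.9 mm/h.
Σ(I−φ)·Δt = d  ⇒  (34.9+36.3+38.7+18.9 − 4φ)·2 = 162.7
φ = (128.8 − 162.7/2) / 4 = 11.86 mm/h.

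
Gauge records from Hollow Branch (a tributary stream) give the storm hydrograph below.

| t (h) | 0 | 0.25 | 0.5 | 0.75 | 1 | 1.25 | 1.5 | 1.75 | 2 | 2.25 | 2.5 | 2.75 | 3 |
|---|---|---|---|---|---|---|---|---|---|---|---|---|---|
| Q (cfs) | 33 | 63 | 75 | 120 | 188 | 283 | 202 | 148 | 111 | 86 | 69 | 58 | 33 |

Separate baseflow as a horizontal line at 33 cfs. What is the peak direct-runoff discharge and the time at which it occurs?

Q_p = 250.0 cfs at t = 1.25 h

Subtracting baseflow gives direct-runoff ordinates: 0.0, 30.0, 42.0, 87.0, 155.0, 250.0, 169.0, 115.0, 78.0, 53.0, 36.0, 25.0, 0.0 cfs.
The maximum is 250.0 cfs, occurring at the reading for t = 1.25 h.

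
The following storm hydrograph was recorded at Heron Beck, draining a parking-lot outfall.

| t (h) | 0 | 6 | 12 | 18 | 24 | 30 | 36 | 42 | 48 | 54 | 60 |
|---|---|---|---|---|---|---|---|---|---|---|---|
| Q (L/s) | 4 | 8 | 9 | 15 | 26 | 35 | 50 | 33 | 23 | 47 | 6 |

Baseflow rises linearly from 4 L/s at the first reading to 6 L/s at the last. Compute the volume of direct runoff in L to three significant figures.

Direct-runoff ordinates (Q − Q_b): 0.00, 3.80, 4.60, 10.40, 21.20, 30.00, 44.80, 27.60, 17.40, 41.20, 0.00 L/s.
ΣQ_DR = 201.0 L/s.
With Δt = 6 h = 21600 s, V = ΣQ_DR · Δt = 201.0 × 21600 = 4.34 × 10^6 L.

V ≈ 4.34 × 10^6 L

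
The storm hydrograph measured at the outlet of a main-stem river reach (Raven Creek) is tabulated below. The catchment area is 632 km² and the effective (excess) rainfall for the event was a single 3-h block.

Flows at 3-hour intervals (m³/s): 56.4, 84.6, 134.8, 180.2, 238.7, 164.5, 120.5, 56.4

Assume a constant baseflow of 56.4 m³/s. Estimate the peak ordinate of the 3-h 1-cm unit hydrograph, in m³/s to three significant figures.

U_p ≈ 182 m³/s

Direct runoff: 0.0, 28.2, 78.4, 123.8, 182.3, 108.1, 64.1, 0.0 m³/s; ΣQ_DR = 584.9 m³/s, peak = 182.3 m³/s.
Runoff depth d = ΣQ_DR·Δt / A = 584.9 × 10800 / (632 km²) = 9.995 mm.
The 1-cm UH is the DRH scaled by (10 mm)/d, so U_p = 182.3 × 10/9.995 = 182 m³/s.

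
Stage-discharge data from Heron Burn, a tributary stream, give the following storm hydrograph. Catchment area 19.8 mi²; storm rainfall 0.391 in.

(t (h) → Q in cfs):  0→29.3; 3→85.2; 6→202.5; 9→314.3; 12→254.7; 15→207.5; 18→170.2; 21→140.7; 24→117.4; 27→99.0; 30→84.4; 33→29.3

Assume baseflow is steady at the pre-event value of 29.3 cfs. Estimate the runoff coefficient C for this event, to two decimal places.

C ≈ 0.83

ΣQ_DR = 1383 cfs; V = ΣQ_DR·Δt = 1.494 × 10^7 ft³.
Runoff depth d = V / A = 0.3247 in.
C = d / P = 0.3247 / 0.391 = 0.83.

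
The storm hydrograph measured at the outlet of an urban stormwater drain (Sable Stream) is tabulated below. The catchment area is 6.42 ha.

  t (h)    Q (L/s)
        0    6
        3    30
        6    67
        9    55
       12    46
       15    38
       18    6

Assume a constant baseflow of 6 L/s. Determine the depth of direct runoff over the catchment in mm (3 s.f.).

Direct runoff: 0.0, 24.0, 61.0, 49.0, 40.0, 32.0, 0.0 L/s; ΣQ_DR = 206.0 L/s.
V = ΣQ_DR · Δt = 206.0 × 10800 s = 2.225 × 10^6 L.
Over A = 6.42 ha, depth = V / A = 34.7 mm.

d ≈ 34.7 mm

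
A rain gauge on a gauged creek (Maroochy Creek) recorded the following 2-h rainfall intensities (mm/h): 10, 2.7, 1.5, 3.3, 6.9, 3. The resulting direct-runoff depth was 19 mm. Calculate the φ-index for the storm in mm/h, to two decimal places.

Only the 2 blocks with intensity above φ contribute runoff: 10, 6.9 mm/h.
Σ(I−φ)·Δt = d  ⇒  (10+6.9 − 2φ)·2 = 19
φ = (16.90 − 19/2) / 2 = 3.70 mm/h.

φ ≈ 3.70 mm/h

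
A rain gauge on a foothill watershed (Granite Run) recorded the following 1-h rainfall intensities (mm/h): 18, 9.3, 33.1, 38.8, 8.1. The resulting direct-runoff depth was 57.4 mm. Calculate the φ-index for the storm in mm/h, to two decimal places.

Only the 3 blocks with intensity above φ contribute runoff: 18, 33.1, 38.8 mm/h.
Σ(I−φ)·Δt = d  ⇒  (18+33.1+38.8 − 3φ)·1 = 57.4
φ = (89.90 − 57.4/1) / 3 = 10.83 mm/h.

φ ≈ 10.83 mm/h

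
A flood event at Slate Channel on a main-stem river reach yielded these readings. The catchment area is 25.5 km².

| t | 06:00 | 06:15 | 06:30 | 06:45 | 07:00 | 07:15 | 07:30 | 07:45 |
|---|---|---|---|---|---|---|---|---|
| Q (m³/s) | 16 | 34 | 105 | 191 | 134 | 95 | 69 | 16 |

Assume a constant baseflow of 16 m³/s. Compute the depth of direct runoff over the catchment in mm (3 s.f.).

Direct runoff: 0.0, 18.0, 89.0, 175.0, 118.0, 79.0, 53.0, 0.0 m³/s; ΣQ_DR = 532.0 m³/s.
V = ΣQ_DR · Δt = 532.0 × 900 s = 4.788 × 10^5 m³.
Over A = 25.5 km², depth = V / A = 18.8 mm.

d ≈ 18.8 mm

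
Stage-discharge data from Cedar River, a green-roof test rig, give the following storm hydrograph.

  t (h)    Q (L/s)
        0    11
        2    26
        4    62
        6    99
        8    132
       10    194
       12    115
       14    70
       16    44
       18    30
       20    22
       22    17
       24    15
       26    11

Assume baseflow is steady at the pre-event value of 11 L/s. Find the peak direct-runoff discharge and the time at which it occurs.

Q_p = 183.0 L/s at t = 10 h

Subtracting baseflow gives direct-runoff ordinates: 0.0, 15.0, 51.0, 88.0, 121.0, 183.0, 104.0, 59.0, 33.0, 19.0, 11.0, 6.0, 4.0, 0.0 L/s.
The maximum is 183.0 L/s, occurring at the reading for t = 10 h.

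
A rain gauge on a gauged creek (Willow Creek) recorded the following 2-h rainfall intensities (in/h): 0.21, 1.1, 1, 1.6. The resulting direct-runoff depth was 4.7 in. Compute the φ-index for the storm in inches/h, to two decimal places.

φ ≈ 0.45 in/h

Only the 3 blocks with intensity above φ contribute runoff: 1.1, 1, 1.6 in/h.
Σ(I−φ)·Δt = d  ⇒  (1.1+1+1.6 − 3φ)·2 = 4.7
φ = (3.700 − 4.7/2) / 3 = 0.45 in/h.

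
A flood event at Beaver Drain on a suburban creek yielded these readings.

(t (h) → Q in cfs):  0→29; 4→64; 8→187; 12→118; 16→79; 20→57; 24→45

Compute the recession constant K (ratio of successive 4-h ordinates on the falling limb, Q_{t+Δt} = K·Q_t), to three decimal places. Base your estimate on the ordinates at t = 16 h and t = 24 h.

K ≈ 0.755

Using the recession-limb readings at t = 16 h and t = 24 h: Q falls from 79 to 45 cfs over 2 intervals.
K = (Q₂/Q₁)^(1/2) = (45/79)^(1/2) = 0.755.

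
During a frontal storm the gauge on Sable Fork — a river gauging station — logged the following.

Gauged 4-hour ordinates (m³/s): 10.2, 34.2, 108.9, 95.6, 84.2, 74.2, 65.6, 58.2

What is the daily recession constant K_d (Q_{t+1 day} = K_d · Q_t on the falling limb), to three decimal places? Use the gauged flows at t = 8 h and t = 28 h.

Between t = 8 h and t = 28 h the flow falls from 108.9 to 58.2 m³/s over 5×4 h = 20 h.
Per-interval ratio K = (58.2/108.9)^(1/5) = 0.8822; K_d = K^(24/4) = 0.471.

K_d ≈ 0.471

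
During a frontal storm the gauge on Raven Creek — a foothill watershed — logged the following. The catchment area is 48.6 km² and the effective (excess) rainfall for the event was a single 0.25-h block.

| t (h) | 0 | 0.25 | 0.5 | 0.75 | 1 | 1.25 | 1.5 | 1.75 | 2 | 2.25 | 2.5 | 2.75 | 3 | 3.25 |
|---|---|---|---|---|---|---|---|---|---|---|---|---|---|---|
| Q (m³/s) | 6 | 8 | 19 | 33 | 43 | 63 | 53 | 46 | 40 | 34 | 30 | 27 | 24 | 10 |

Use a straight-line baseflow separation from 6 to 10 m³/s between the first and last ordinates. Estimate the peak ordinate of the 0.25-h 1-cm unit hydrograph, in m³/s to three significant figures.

U_p ≈ 92.4 m³/s

Direct runoff: 0.00, 1.69, 12.38, 26.08, 35.77, 55.46, 45.15, 37.85, 31.54, 25.23, 20.92, 17.62, 14.31, 0.00 m³/s; ΣQ_DR = 324.0 m³/s, peak = 55.46 m³/s.
Runoff depth d = ΣQ_DR·Δt / A = 324.0 × 900 / (48.6 km²) = 6.000 mm.
The 1-cm UH is the DRH scaled by (10 mm)/d, so U_p = 55.46 × 10/6.000 = 92.4 m³/s.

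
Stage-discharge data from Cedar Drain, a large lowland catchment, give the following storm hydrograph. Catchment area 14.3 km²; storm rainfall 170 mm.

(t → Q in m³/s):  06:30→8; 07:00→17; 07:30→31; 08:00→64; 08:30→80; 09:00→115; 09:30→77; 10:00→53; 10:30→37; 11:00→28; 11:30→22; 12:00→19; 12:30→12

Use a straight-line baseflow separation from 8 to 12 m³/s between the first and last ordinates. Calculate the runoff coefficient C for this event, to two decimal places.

ΣQ_DR = 433.0 m³/s; V = ΣQ_DR·Δt = 7.794 × 10^5 m³.
Runoff depth d = V / A = 54.50 mm.
C = d / P = 54.50 / 170 = 0.32.

C ≈ 0.32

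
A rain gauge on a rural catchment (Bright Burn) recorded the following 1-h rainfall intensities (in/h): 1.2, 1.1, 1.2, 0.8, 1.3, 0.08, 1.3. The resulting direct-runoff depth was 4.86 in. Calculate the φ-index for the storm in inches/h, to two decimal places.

φ ≈ 0.34 in/h

Only the 6 blocks with intensity above φ contribute runoff: 1.2, 1.1, 1.2, 0.8, 1.3, 1.3 in/h.
Σ(I−φ)·Δt = d  ⇒  (1.2+1.1+1.2+0.8+1.3+1.3 − 6φ)·1 = 4.86
φ = (6.900 − 4.86/1) / 6 = 0.34 in/h.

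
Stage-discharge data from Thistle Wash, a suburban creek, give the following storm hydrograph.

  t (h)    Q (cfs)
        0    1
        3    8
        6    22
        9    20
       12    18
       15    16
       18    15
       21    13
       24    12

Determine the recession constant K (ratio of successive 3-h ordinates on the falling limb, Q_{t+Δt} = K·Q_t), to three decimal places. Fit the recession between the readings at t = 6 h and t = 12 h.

Using the recession-limb readings at t = 6 h and t = 12 h: Q falls from 22 to 18 cfs over 2 intervals.
K = (Q₂/Q₁)^(1/2) = (18/22)^(1/2) = 0.905.

K ≈ 0.905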